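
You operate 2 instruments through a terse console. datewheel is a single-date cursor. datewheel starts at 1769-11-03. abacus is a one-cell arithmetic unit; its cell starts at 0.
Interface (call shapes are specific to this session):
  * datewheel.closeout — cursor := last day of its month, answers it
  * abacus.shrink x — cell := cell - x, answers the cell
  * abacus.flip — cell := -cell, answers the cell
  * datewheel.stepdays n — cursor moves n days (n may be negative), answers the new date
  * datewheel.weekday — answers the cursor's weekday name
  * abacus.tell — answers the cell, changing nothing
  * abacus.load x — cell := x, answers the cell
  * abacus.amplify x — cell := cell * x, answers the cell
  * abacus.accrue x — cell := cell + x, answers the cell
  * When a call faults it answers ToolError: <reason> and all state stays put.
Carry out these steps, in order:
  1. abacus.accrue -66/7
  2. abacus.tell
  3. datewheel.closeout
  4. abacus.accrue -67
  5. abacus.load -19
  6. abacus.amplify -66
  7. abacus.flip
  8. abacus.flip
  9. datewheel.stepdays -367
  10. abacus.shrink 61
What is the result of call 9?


Answer: 1768-11-28

Derivation:
→ accrue(x→-66/7)
← -66/7
→ tell()
← -66/7
→ closeout()
← 1769-11-30
→ accrue(x→-67)
← -535/7
→ load(x→-19)
← -19
→ amplify(x→-66)
← 1254
→ flip()
← -1254
→ flip()
← 1254
→ stepdays(n→-367)
← 1768-11-28
→ shrink(x→61)
← 1193


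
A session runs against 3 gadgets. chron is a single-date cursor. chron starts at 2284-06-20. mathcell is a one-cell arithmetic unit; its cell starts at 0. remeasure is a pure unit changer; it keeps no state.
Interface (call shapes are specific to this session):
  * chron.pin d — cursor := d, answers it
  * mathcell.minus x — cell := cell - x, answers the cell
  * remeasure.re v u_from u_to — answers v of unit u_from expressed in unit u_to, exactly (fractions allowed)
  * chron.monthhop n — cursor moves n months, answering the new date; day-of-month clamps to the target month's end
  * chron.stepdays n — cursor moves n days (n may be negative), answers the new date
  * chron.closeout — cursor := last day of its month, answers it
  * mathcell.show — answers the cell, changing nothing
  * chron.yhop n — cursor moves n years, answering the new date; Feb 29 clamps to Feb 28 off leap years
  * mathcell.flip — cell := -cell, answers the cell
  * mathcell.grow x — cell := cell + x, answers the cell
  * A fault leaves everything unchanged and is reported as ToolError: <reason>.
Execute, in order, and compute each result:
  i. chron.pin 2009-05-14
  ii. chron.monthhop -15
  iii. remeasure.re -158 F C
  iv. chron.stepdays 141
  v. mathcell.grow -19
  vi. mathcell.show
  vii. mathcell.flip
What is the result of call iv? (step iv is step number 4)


! pin(d=2009-05-14) => 2009-05-14
! monthhop(n=-15) => 2008-02-14
! re(v=-158, u_from=F, u_to=C) => -950/9
! stepdays(n=141) => 2008-07-04
! grow(x=-19) => -19
! show() => -19
! flip() => 19

Answer: 2008-07-04


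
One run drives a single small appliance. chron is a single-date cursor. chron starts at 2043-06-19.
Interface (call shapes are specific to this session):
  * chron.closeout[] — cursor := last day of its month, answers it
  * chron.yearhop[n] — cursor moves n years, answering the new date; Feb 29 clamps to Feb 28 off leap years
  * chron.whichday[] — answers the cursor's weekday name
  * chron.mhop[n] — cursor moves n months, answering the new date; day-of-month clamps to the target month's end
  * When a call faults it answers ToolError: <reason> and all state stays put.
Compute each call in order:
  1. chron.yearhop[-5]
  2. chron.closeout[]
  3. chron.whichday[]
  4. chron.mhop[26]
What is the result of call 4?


Using chron.yearhop with n: -5, yielding 2038-06-19.
Calling chron.closeout, and see 2038-06-30.
Now I run chron.whichday(), and observe Wednesday.
Now I run chron.mhop with n: 26, and get 2040-08-30.

Answer: 2040-08-30


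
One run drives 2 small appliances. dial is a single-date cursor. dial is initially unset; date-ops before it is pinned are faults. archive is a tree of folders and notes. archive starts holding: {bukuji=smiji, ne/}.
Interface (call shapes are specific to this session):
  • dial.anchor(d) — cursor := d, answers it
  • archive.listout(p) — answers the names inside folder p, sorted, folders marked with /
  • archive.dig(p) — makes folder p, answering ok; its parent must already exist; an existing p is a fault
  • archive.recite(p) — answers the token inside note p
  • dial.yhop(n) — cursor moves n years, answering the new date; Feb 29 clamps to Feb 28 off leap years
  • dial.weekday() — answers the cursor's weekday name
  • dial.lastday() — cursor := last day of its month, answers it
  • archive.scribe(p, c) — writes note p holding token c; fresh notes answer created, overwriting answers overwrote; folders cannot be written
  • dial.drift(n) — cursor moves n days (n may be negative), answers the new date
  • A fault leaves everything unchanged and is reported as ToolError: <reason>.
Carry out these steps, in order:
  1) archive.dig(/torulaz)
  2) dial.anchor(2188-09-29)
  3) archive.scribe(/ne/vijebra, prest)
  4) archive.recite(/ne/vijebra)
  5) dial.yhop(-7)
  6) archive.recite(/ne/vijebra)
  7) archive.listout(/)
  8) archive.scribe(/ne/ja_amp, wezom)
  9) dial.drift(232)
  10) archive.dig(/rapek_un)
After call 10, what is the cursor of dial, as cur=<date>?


Answer: cur=2182-05-19

Derivation:
// 1. archive.dig(p→/torulaz) == ok
// 2. dial.anchor(d→2188-09-29) == 2188-09-29
// 3. archive.scribe(p→/ne/vijebra, c→prest) == created
// 4. archive.recite(p→/ne/vijebra) == prest
// 5. dial.yhop(n→-7) == 2181-09-29
// 6. archive.recite(p→/ne/vijebra) == prest
// 7. archive.listout(p→/) == [bukuji, ne/, torulaz/]
// 8. archive.scribe(p→/ne/ja_amp, c→wezom) == created
// 9. dial.drift(n→232) == 2182-05-19
// 10. archive.dig(p→/rapek_un) == ok


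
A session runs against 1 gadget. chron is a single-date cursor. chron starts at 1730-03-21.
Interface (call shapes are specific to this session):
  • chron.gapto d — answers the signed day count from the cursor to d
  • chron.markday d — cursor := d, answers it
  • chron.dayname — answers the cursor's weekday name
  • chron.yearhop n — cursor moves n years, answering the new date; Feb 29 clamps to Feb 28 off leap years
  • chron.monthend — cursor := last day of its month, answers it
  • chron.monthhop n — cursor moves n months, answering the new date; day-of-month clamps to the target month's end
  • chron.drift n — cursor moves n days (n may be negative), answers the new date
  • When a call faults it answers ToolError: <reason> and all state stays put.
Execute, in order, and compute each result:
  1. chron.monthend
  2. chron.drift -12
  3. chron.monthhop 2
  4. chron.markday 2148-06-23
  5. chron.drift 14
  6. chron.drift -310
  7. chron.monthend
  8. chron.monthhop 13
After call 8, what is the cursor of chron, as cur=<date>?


·→ monthend()
·← 1730-03-31
·→ drift(-12)
·← 1730-03-19
·→ monthhop(2)
·← 1730-05-19
·→ markday(2148-06-23)
·← 2148-06-23
·→ drift(14)
·← 2148-07-07
·→ drift(-310)
·← 2147-09-01
·→ monthend()
·← 2147-09-30
·→ monthhop(13)
·← 2148-10-30

Answer: cur=2148-10-30


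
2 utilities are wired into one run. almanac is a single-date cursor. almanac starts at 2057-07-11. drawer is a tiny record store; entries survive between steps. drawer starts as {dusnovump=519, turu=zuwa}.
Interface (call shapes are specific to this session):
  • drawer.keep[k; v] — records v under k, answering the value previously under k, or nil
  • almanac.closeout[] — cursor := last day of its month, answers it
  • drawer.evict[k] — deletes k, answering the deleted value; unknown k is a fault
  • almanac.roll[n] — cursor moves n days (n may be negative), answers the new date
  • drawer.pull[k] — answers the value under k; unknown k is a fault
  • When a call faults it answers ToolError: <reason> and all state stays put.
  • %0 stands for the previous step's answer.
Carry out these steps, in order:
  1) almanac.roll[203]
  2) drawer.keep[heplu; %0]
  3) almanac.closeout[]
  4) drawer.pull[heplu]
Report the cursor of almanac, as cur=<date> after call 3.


Step: almanac.roll[n→203]
Result: 2058-01-30
Step: drawer.keep[k→heplu; v→%0]
Result: nil
Step: almanac.closeout[]
Result: 2058-01-31
Step: drawer.pull[k→heplu]
Result: 2058-01-30

Answer: cur=2058-01-31


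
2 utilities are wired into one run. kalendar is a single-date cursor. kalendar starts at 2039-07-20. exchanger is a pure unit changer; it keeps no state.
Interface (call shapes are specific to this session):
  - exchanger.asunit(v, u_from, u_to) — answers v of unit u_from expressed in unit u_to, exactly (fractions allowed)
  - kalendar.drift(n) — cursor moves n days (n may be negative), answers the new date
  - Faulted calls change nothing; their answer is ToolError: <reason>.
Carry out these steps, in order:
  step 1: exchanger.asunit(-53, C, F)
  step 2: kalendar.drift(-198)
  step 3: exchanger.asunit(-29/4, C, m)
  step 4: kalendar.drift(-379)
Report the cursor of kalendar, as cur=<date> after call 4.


Answer: cur=2037-12-20

Derivation:
I call exchanger.asunit(-53, C, F), and get -317/5.
I call kalendar.drift(-198), which returns 2039-01-03.
I invoke exchanger.asunit(-29/4, C, m), — result: ToolError: incompatible units.
I use kalendar.drift(-379), and observe 2037-12-20.


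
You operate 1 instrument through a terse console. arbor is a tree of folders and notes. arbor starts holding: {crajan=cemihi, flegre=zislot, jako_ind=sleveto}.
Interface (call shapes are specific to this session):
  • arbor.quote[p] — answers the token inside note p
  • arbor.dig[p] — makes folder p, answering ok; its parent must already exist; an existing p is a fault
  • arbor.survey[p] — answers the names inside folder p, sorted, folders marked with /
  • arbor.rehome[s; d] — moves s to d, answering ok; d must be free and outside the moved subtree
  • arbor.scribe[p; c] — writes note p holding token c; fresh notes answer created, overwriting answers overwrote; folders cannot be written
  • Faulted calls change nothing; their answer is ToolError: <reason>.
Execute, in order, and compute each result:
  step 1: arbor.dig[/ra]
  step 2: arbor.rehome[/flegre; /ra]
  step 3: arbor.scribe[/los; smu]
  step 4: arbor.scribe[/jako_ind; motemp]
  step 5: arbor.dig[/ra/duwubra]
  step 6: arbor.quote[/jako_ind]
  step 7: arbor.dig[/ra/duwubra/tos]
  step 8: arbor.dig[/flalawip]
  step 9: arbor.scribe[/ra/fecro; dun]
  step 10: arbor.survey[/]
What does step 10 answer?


Answer: [crajan, flalawip/, flegre, jako_ind, los, ra/]

Derivation:
% 1. dig(p→/ra) -> ok
% 2. rehome(s→/flegre, d→/ra) -> ToolError: exists
% 3. scribe(p→/los, c→smu) -> created
% 4. scribe(p→/jako_ind, c→motemp) -> overwrote
% 5. dig(p→/ra/duwubra) -> ok
% 6. quote(p→/jako_ind) -> motemp
% 7. dig(p→/ra/duwubra/tos) -> ok
% 8. dig(p→/flalawip) -> ok
% 9. scribe(p→/ra/fecro, c→dun) -> created
% 10. survey(p→/) -> [crajan, flalawip/, flegre, jako_ind, los, ra/]


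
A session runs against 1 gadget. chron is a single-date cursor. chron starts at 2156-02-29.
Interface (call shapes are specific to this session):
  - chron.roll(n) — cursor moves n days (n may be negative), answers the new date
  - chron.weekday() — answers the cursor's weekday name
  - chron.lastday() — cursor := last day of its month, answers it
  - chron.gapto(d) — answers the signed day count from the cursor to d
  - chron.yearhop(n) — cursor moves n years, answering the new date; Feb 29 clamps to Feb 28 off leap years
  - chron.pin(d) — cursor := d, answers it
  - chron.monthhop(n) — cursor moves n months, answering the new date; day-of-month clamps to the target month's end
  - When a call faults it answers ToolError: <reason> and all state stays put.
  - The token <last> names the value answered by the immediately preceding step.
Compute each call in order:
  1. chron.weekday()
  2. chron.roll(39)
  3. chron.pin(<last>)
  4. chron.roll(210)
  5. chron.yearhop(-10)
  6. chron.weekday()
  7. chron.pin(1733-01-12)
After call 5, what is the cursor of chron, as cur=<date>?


Answer: cur=2146-11-04

Derivation:
$ chron.weekday
  Sunday
$ chron.roll n=39
  2156-04-08
$ chron.pin d=<last>
  2156-04-08
$ chron.roll n=210
  2156-11-04
$ chron.yearhop n=-10
  2146-11-04
$ chron.weekday
  Friday
$ chron.pin d=1733-01-12
  1733-01-12


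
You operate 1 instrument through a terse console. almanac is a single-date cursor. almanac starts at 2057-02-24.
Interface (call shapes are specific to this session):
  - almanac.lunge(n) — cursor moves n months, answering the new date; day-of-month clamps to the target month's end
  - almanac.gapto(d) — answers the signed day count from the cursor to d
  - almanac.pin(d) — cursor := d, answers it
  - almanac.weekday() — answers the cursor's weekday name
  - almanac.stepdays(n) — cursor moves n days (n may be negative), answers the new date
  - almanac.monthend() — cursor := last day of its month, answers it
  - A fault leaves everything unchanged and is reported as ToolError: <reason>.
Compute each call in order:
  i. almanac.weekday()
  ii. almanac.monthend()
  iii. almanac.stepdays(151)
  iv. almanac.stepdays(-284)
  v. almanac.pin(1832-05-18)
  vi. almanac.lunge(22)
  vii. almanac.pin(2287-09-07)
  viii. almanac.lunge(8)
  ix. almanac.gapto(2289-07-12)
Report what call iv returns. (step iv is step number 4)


Answer: 2056-10-18

Derivation:
Step: almanac.weekday[]
Result: Saturday
Step: almanac.monthend[]
Result: 2057-02-28
Step: almanac.stepdays[n='151']
Result: 2057-07-29
Step: almanac.stepdays[n='-284']
Result: 2056-10-18
Step: almanac.pin[d='1832-05-18']
Result: 1832-05-18
Step: almanac.lunge[n='22']
Result: 1834-03-18
Step: almanac.pin[d='2287-09-07']
Result: 2287-09-07
Step: almanac.lunge[n='8']
Result: 2288-05-07
Step: almanac.gapto[d='2289-07-12']
Result: 431


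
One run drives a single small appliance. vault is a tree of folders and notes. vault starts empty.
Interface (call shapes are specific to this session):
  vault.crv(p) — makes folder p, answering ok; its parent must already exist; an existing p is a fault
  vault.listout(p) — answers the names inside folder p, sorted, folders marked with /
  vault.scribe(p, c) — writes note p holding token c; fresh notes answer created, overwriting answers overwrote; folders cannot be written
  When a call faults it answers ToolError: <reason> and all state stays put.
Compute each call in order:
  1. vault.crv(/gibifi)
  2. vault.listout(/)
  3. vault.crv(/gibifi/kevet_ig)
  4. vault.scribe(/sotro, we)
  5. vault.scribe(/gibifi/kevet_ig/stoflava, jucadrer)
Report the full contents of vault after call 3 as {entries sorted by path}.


·→ vault.crv(p=/gibifi)
·← ok
·→ vault.listout(p=/)
·← [gibifi/]
·→ vault.crv(p=/gibifi/kevet_ig)
·← ok
·→ vault.scribe(p=/sotro, c=we)
·← created
·→ vault.scribe(p=/gibifi/kevet_ig/stoflava, c=jucadrer)
·← created

Answer: {gibifi/, gibifi/kevet_ig/}


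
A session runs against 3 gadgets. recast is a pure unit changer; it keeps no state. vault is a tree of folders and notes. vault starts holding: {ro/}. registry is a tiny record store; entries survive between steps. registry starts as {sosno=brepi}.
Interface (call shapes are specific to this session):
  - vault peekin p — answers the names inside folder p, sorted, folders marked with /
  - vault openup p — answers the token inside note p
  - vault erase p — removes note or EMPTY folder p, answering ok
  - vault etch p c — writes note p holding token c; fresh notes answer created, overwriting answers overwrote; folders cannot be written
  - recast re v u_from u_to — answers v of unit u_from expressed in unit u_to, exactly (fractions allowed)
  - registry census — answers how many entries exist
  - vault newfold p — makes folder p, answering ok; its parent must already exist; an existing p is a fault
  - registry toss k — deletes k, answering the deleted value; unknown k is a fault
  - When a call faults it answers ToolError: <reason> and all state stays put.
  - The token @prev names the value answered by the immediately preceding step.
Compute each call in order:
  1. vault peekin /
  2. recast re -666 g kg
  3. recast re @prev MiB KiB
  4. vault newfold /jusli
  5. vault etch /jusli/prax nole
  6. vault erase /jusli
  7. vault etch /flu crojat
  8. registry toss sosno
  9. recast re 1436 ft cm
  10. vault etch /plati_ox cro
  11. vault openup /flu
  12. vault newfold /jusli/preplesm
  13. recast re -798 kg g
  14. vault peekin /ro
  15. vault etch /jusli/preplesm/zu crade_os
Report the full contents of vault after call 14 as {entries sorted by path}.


Answer: {flu=crojat, jusli/, jusli/prax=nole, jusli/preplesm/, plati_ox=cro, ro/}

Derivation:
Next I call vault peekin on p: /, which returns [ro/].
Using recast re on v: -666, u_from: g, u_to: kg, and observe -333/500.
I call recast re on v: @prev, u_from: MiB, u_to: KiB, → -85248/125.
I call vault newfold on p: /jusli, giving ok.
Invoking vault etch on p: /jusli/prax, c: nole, and observe created.
Next I call vault erase on p: /jusli, and observe ToolError: not empty.
Now I run vault etch on p: /flu, c: crojat, and see created.
Next I call registry toss on k: sosno, and see brepi.
Calling recast re on v: 1436, u_from: ft, u_to: cm, and get 1094232/25.
I use vault etch on p: /plati_ox, c: cro, giving created.
I run vault openup on p: /flu, and see crojat.
Using vault newfold on p: /jusli/preplesm, which returns ok.
Then recast re on v: -798, u_from: kg, u_to: g, and get -798000.
Invoking vault peekin on p: /ro, and observe [].
Now I run vault etch on p: /jusli/preplesm/zu, c: crade_os, → created.


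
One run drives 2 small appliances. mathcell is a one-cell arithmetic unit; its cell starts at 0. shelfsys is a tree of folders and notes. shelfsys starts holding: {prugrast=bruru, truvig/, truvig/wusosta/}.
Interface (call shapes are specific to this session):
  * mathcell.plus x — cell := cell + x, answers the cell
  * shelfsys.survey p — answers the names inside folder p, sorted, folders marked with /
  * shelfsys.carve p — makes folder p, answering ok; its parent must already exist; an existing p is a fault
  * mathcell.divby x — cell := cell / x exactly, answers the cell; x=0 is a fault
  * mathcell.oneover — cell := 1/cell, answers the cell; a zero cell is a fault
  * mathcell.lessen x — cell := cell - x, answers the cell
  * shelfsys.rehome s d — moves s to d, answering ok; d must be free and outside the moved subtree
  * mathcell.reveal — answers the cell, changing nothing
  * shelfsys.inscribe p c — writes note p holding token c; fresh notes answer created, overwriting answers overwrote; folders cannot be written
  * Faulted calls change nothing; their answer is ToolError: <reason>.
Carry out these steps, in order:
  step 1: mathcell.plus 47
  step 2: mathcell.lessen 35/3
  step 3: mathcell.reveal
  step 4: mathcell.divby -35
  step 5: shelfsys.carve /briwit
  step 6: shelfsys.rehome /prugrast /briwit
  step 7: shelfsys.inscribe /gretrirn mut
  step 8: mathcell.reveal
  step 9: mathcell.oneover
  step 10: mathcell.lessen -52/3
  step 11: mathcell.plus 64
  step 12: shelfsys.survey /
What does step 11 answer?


Do: plus[x=47]
See: 47
Do: lessen[x=35/3]
See: 106/3
Do: reveal[]
See: 106/3
Do: divby[x=-35]
See: -106/105
Do: carve[p=/briwit]
See: ok
Do: rehome[s=/prugrast; d=/briwit]
See: ToolError: exists
Do: inscribe[p=/gretrirn; c=mut]
See: created
Do: reveal[]
See: -106/105
Do: oneover[]
See: -105/106
Do: lessen[x=-52/3]
See: 5197/318
Do: plus[x=64]
See: 25549/318
Do: survey[p=/]
See: [briwit/, gretrirn, prugrast, truvig/]

Answer: 25549/318


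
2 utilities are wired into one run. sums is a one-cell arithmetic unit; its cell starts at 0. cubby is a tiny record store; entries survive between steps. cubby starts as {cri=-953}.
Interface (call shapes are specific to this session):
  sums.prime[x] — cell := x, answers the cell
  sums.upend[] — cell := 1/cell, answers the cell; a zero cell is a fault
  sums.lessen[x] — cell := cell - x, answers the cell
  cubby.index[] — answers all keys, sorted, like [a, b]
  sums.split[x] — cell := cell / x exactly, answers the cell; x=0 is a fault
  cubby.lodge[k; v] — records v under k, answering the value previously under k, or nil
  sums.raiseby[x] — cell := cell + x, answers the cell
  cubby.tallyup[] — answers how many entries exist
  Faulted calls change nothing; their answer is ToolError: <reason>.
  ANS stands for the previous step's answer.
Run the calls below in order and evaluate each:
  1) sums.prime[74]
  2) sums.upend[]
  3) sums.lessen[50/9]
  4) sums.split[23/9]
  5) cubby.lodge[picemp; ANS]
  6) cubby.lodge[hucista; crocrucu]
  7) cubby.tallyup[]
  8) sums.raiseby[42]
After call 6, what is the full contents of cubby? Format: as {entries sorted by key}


Answer: {cri=-953, hucista=crocrucu, picemp=-3691/1702}

Derivation:
% prime 74
= 74
% upend
= 1/74
% lessen 50/9
= -3691/666
% split 23/9
= -3691/1702
% lodge picemp ANS
= nil
% lodge hucista crocrucu
= nil
% tallyup
= 3
% raiseby 42
= 67793/1702


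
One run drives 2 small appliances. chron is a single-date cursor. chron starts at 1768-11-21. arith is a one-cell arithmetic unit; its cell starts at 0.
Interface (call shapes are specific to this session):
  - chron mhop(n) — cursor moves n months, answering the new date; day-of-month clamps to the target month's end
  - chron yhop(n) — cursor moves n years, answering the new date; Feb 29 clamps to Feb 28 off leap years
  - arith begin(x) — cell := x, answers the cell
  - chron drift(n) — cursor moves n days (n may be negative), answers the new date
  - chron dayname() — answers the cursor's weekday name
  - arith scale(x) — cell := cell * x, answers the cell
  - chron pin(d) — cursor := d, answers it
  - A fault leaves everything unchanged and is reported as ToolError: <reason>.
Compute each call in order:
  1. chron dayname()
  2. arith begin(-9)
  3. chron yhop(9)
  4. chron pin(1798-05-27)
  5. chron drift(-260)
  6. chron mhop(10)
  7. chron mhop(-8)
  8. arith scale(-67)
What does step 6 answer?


Answer: 1798-07-09

Derivation:
% chron dayname() => Monday
% arith begin(x→-9) => -9
% chron yhop(n→9) => 1777-11-21
% chron pin(d→1798-05-27) => 1798-05-27
% chron drift(n→-260) => 1797-09-09
% chron mhop(n→10) => 1798-07-09
% chron mhop(n→-8) => 1797-11-09
% arith scale(x→-67) => 603


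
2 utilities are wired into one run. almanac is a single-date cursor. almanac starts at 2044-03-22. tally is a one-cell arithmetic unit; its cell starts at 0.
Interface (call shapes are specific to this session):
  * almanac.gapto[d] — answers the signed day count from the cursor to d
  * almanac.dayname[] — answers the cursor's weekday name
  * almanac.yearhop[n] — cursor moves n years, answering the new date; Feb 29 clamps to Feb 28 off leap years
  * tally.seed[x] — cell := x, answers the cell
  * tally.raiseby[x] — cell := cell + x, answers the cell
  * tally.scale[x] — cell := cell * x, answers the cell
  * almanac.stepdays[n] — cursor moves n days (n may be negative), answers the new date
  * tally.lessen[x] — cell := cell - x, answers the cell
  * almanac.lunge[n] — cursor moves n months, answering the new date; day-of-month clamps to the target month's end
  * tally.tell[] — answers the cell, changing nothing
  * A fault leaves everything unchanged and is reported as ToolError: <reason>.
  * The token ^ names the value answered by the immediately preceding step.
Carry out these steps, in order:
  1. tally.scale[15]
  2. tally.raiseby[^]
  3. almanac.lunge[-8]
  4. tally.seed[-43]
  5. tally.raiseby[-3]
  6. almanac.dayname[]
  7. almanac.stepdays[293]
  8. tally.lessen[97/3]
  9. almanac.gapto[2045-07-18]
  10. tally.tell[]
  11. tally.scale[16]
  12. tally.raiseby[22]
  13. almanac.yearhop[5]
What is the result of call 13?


Answer: 2049-05-10

Derivation:
-- 1. tally.scale(15) ~> 0
-- 2. tally.raiseby(^) ~> 0
-- 3. almanac.lunge(-8) ~> 2043-07-22
-- 4. tally.seed(-43) ~> -43
-- 5. tally.raiseby(-3) ~> -46
-- 6. almanac.dayname() ~> Wednesday
-- 7. almanac.stepdays(293) ~> 2044-05-10
-- 8. tally.lessen(97/3) ~> -235/3
-- 9. almanac.gapto(2045-07-18) ~> 434
-- 10. tally.tell() ~> -235/3
-- 11. tally.scale(16) ~> -3760/3
-- 12. tally.raiseby(22) ~> -3694/3
-- 13. almanac.yearhop(5) ~> 2049-05-10


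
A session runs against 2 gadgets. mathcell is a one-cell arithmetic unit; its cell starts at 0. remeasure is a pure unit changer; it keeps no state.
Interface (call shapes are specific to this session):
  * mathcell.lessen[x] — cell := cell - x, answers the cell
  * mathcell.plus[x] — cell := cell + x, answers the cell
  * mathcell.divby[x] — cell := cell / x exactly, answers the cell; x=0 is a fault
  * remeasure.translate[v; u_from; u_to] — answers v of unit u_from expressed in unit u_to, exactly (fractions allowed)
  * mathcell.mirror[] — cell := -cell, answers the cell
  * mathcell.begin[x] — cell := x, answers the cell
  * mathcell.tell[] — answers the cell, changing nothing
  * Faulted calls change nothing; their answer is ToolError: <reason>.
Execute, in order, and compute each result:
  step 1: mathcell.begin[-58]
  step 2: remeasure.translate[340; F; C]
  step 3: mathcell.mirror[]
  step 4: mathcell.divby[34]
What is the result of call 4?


Answer: 29/17

Derivation:
% begin(x='-58') => -58
% translate(v='340', u_from='F', u_to='C') => 1540/9
% mirror() => 58
% divby(x='34') => 29/17


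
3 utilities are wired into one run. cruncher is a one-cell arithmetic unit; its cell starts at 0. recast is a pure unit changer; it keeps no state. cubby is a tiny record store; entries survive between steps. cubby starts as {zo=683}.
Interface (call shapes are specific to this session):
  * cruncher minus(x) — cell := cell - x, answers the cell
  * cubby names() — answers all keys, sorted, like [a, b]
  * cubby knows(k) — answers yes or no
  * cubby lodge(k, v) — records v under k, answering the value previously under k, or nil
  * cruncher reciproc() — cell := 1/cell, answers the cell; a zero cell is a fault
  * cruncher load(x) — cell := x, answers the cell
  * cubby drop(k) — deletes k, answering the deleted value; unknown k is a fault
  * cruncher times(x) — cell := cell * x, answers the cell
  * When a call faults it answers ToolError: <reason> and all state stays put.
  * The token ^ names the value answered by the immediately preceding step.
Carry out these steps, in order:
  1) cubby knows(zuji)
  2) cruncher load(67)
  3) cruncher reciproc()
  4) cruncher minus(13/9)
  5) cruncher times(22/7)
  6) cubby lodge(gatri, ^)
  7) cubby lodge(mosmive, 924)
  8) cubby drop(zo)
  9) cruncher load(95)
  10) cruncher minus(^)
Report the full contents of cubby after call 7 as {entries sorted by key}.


CALL cubby knows[k=zuji]
RET  no
CALL cruncher load[x=67]
RET  67
CALL cruncher reciproc[]
RET  1/67
CALL cruncher minus[x=13/9]
RET  -862/603
CALL cruncher times[x=22/7]
RET  -18964/4221
CALL cubby lodge[k=gatri; v=^]
RET  nil
CALL cubby lodge[k=mosmive; v=924]
RET  nil
CALL cubby drop[k=zo]
RET  683
CALL cruncher load[x=95]
RET  95
CALL cruncher minus[x=^]
RET  0

Answer: {gatri=-18964/4221, mosmive=924, zo=683}


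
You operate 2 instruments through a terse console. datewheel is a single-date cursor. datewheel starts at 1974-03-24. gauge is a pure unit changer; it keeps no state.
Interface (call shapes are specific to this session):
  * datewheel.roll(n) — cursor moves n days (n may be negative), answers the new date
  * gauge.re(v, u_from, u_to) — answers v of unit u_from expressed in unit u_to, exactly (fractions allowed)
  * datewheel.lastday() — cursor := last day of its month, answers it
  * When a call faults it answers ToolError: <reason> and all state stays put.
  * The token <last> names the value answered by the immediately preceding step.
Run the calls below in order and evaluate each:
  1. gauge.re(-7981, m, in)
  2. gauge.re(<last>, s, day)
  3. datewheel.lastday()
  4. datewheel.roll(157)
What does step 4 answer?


-- 1. gauge.re(v→-7981, u_from→m, u_to→in) ~> -39905000/127
-- 2. gauge.re(v→<last>, u_from→s, u_to→day) ~> -199525/54864
-- 3. datewheel.lastday() ~> 1974-03-31
-- 4. datewheel.roll(n→157) ~> 1974-09-04

Answer: 1974-09-04


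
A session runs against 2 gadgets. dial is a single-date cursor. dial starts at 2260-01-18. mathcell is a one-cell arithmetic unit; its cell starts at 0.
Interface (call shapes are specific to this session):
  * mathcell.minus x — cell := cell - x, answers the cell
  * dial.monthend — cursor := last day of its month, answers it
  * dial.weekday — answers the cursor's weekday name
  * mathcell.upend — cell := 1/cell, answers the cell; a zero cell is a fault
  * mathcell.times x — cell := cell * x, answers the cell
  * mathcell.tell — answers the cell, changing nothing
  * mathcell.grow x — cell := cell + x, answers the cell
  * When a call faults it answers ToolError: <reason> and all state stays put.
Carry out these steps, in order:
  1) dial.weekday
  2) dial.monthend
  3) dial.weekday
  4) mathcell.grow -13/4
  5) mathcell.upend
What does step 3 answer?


Then weekday, giving Wednesday.
I invoke monthend, — result: 2260-01-31.
I try weekday(), and see Tuesday.
Invoking grow passing x: -13/4: -13/4.
Then upend(), and get -4/13.

Answer: Tuesday


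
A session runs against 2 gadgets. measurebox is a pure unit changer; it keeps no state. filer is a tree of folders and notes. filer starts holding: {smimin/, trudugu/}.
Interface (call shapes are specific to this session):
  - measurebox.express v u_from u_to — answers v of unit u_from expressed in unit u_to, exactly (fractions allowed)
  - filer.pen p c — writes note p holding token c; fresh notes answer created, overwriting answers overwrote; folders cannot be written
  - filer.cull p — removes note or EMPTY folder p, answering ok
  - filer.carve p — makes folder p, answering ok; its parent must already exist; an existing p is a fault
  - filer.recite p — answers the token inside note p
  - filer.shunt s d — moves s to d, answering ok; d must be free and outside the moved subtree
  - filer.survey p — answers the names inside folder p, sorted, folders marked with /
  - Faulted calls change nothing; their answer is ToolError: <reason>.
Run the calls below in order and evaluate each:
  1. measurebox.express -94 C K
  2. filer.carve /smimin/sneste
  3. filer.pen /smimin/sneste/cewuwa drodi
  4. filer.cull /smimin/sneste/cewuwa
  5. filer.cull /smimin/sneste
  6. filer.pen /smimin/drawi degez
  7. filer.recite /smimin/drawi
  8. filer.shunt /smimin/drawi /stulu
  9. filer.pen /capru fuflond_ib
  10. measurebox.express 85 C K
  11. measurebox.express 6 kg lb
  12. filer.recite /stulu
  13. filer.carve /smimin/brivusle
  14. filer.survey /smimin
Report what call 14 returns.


Answer: [brivusle/]

Derivation:
Step: measurebox.express[v='-94'; u_from='C'; u_to='K']
Result: 3583/20
Step: filer.carve[p='/smimin/sneste']
Result: ok
Step: filer.pen[p='/smimin/sneste/cewuwa'; c='drodi']
Result: created
Step: filer.cull[p='/smimin/sneste/cewuwa']
Result: ok
Step: filer.cull[p='/smimin/sneste']
Result: ok
Step: filer.pen[p='/smimin/drawi'; c='degez']
Result: created
Step: filer.recite[p='/smimin/drawi']
Result: degez
Step: filer.shunt[s='/smimin/drawi'; d='/stulu']
Result: ok
Step: filer.pen[p='/capru'; c='fuflond_ib']
Result: created
Step: measurebox.express[v='85'; u_from='C'; u_to='K']
Result: 7163/20
Step: measurebox.express[v='6'; u_from='kg'; u_to='lb']
Result: 600000000/45359237
Step: filer.recite[p='/stulu']
Result: degez
Step: filer.carve[p='/smimin/brivusle']
Result: ok
Step: filer.survey[p='/smimin']
Result: [brivusle/]


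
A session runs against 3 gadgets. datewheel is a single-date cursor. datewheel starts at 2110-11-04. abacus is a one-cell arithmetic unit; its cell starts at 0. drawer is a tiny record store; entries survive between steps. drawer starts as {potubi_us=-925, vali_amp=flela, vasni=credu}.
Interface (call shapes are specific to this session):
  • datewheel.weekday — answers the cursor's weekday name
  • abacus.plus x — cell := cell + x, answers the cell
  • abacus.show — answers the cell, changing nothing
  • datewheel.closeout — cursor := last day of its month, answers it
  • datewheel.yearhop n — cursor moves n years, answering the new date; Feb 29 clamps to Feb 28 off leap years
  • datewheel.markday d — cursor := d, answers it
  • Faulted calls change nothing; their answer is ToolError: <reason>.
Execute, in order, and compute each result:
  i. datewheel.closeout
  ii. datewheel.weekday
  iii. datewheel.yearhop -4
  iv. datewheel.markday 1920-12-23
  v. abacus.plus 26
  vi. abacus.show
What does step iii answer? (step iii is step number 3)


% closeout() == 2110-11-30
% weekday() == Sunday
% yearhop(n=-4) == 2106-11-30
% markday(d=1920-12-23) == 1920-12-23
% plus(x=26) == 26
% show() == 26

Answer: 2106-11-30


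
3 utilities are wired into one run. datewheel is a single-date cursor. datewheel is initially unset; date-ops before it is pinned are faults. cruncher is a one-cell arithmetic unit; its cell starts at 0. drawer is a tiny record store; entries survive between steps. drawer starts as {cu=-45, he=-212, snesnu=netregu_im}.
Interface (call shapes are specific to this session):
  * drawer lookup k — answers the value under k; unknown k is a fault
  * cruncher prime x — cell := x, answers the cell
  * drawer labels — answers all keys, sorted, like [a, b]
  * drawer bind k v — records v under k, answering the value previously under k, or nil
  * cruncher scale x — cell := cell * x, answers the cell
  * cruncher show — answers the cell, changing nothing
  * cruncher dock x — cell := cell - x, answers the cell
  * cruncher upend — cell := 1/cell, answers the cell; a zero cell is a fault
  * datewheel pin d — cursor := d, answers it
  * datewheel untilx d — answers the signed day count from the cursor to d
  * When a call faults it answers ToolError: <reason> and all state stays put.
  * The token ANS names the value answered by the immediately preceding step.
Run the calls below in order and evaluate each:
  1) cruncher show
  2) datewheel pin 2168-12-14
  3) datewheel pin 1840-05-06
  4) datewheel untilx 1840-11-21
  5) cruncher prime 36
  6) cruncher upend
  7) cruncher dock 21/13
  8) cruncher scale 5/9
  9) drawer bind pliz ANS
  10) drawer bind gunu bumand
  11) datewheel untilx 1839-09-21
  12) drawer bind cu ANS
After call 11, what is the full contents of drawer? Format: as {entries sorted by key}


Answer: {cu=-45, gunu=bumand, he=-212, pliz=-3715/4212, snesnu=netregu_im}

Derivation:
! cruncher show() => 0
! datewheel pin(d→2168-12-14) => 2168-12-14
! datewheel pin(d→1840-05-06) => 1840-05-06
! datewheel untilx(d→1840-11-21) => 199
! cruncher prime(x→36) => 36
! cruncher upend() => 1/36
! cruncher dock(x→21/13) => -743/468
! cruncher scale(x→5/9) => -3715/4212
! drawer bind(k→pliz, v→ANS) => nil
! drawer bind(k→gunu, v→bumand) => nil
! datewheel untilx(d→1839-09-21) => -228
! drawer bind(k→cu, v→ANS) => -45


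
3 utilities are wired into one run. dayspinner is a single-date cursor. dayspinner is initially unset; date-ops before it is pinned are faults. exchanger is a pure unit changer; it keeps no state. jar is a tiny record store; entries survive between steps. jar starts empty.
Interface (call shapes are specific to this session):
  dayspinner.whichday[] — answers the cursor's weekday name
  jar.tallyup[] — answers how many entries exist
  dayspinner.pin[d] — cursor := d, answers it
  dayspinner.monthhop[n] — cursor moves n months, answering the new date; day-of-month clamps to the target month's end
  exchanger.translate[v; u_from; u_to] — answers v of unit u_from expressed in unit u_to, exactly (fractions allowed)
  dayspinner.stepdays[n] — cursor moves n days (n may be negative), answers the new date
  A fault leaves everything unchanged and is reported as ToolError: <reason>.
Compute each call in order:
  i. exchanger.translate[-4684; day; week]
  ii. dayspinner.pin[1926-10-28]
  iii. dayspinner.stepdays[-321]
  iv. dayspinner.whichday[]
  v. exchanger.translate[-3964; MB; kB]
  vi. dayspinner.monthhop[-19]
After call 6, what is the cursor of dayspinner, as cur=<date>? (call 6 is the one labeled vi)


# translate(v='-4684', u_from='day', u_to='week') -> -4684/7
# pin(d='1926-10-28') -> 1926-10-28
# stepdays(n='-321') -> 1925-12-11
# whichday() -> Friday
# translate(v='-3964', u_from='MB', u_to='kB') -> -3964000
# monthhop(n='-19') -> 1924-05-11

Answer: cur=1924-05-11


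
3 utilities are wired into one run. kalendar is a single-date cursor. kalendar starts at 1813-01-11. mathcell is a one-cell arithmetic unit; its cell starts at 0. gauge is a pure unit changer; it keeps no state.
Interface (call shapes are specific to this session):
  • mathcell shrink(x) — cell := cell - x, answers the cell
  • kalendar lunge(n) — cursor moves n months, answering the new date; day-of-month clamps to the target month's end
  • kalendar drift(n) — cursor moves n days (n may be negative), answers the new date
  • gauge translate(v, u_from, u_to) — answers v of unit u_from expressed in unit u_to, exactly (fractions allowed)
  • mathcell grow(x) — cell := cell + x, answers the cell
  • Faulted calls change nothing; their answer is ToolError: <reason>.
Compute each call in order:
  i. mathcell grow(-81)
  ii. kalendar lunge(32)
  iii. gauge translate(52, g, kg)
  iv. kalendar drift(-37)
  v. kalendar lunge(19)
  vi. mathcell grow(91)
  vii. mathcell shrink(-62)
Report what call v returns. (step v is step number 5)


I invoke mathcell grow(x: -81), — result: -81.
Using kalendar lunge(n: 32), → 1815-09-11.
I try gauge translate(v: 52, u_from: g, u_to: kg), and see 13/250.
I call kalendar drift(n: -37), and get 1815-08-05.
Next I call kalendar lunge(n: 19), and get 1817-03-05.
I call mathcell grow(x: 91): 10.
Then mathcell shrink(x: -62), and observe 72.

Answer: 1817-03-05


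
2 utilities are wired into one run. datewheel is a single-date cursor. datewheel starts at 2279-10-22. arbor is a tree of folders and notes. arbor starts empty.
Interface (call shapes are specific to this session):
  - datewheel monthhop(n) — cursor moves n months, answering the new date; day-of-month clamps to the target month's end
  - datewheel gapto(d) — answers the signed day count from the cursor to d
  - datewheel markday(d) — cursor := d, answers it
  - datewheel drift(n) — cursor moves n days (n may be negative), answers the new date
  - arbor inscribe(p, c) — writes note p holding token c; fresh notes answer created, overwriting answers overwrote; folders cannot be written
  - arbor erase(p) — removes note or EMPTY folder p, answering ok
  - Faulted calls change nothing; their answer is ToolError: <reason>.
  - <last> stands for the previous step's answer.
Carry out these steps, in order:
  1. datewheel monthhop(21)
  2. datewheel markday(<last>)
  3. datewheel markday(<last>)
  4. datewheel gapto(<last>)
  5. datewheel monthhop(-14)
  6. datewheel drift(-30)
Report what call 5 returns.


Answer: 2280-05-22

Derivation:
Act: datewheel monthhop[n: 21]
Obs: 2281-07-22
Act: datewheel markday[d: <last>]
Obs: 2281-07-22
Act: datewheel markday[d: <last>]
Obs: 2281-07-22
Act: datewheel gapto[d: <last>]
Obs: 0
Act: datewheel monthhop[n: -14]
Obs: 2280-05-22
Act: datewheel drift[n: -30]
Obs: 2280-04-22


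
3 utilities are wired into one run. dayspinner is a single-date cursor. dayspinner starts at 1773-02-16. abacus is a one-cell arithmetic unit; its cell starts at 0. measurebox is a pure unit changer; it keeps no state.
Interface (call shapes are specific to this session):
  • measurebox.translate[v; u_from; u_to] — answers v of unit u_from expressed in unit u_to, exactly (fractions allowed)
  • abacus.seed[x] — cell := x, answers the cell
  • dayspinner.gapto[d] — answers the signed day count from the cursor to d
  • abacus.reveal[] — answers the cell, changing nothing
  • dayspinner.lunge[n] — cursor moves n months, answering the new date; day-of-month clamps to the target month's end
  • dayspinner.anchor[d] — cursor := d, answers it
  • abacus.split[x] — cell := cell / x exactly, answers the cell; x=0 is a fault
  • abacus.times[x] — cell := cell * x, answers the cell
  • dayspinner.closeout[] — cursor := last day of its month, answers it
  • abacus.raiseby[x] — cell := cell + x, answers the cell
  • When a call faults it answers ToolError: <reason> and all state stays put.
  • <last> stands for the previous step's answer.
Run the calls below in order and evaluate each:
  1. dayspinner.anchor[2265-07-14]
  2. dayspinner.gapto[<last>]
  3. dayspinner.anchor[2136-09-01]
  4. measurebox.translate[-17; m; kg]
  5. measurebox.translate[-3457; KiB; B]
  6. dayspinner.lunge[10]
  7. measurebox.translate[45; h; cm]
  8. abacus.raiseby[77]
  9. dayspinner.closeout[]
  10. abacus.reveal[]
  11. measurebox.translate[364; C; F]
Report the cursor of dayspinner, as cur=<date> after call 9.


·→ anchor(d: 2265-07-14)
·← 2265-07-14
·→ gapto(d: <last>)
·← 0
·→ anchor(d: 2136-09-01)
·← 2136-09-01
·→ translate(v: -17, u_from: m, u_to: kg)
·← ToolError: incompatible units
·→ translate(v: -3457, u_from: KiB, u_to: B)
·← -3539968
·→ lunge(n: 10)
·← 2137-07-01
·→ translate(v: 45, u_from: h, u_to: cm)
·← ToolError: incompatible units
·→ raiseby(x: 77)
·← 77
·→ closeout()
·← 2137-07-31
·→ reveal()
·← 77
·→ translate(v: 364, u_from: C, u_to: F)
·← 3436/5

Answer: cur=2137-07-31
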